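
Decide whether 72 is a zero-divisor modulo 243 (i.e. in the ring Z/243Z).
YES

gcd(72, 243) = 9 > 1, so 72 is not a unit in Z/243Z. In Z/nZ every nonzero non-unit is a zero-divisor: explicitly, take b = 243/gcd = 27 ≠ 0 (mod 243); then 72·27 = 1944 = 8·243, i.e. 72·27 ≡ 0 (mod 243). So 72 is a zero-divisor.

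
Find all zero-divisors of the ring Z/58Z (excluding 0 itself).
nonzero zero-divisors of Z/58Z = {2, 4, 6, 8, 10, 12, 14, 16, 18, 20, 22, 24, 26, 28, 29, 30, 32, 34, 36, 38, 40, 42, 44, 46, 48, 50, 52, 54, 56}

An element a ∈ Z/58Z (with a ≠ 0) is a zero-divisor iff gcd(a, 58) > 1 (because a is a unit precisely when gcd(a, n) = 1, and in Z/nZ every nonzero, non-unit element is a zero-divisor). Scan a = 1, ..., 57 and keep those with gcd(a, 58) > 1:
  gcd(2, 58) = 2, gcd(4, 58) = 2, gcd(6, 58) = 2, gcd(8, 58) = 2, gcd(10, 58) = 2, gcd(12, 58) = 2, gcd(14, 58) = 2, gcd(16, 58) = 2, gcd(18, 58) = 2, gcd(20, 58) = 2, gcd(22, 58) = 2, gcd(24, 58) = 2, gcd(26, 58) = 2, gcd(28, 58) = 2, gcd(29, 58) = 29, gcd(30, 58) = 2, gcd(32, 58) = 2, gcd(34, 58) = 2, gcd(36, 58) = 2, gcd(38, 58) = 2, gcd(40, 58) = 2, gcd(42, 58) = 2, gcd(44, 58) = 2, gcd(46, 58) = 2, gcd(48, 58) = 2, gcd(50, 58) = 2, gcd(52, 58) = 2, gcd(54, 58) = 2, gcd(56, 58) = 2.
All other a ∈ {1, ..., 57} have gcd(a, 58) = 1 and are units. So the nonzero zero-divisors are exactly the 29 values of a appearing in this scan.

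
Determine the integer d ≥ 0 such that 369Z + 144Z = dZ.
In the PID Z, (a, b) is generated by gcd(a, b). Compute gcd(369, 144) with the extended Euclidean algorithm, tracking rows (r, s, t) with s·369 + t·144 = r:
  row A: (369, 1, 0)   [1·369 + 0·144 = 369]
  row B: (144, 0, 1)   [0·369 + 1·144 = 144]
  369 = 2·144 + 81   → row C = row A − 2·row B = (81, 1, −2)   [check: 1·369 − 2·144 = 81]
  144 = 1·81 + 63   → row D = row B − 1·row C = (63, −1, 3)   [check: −1·369 + 3·144 = 63]
  81 = 1·63 + 18   → row E = row C − 1·row D = (18, 2, −5)   [check: 2·369 − 5·144 = 18]
  63 = 3·18 + 9   → row F = row D − 3·row E = (9, −7, 18)   [check: −7·369 + 18·144 = 9]
  18 = 2·9 + 0   → remainder 0, stop. gcd = 9 (last nonzero row F).
So gcd(369, 144) = 9, with Bézout identity −7·369 + 18·144 = 9. Containment (⊇): the Bézout identity exhibits 9 as an element of (369, 144), giving (9) ⊆ (369, 144). Containment (⊆): since 9 | 369 and 9 | 144 (369 = 9·41, 144 = 9·16), every Z-linear combination of 369 and 144 is divisible by 9, so (369, 144) ⊆ (9). Therefore (369, 144) = (9), d = 9.

Final answer: (369, 144) = (9); d = 9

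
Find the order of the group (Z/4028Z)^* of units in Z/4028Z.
(Z/4028Z)^* consists of the classes a with gcd(a, 4028) = 1, so its order is φ(4028). φ is multiplicative, with φ(p^e) = p^e − p^(e−1). Factorise 4028 = 2^2 · 19 · 53. Then
  φ(4028) = (2^2 − 2^1) · (19 − 1) · (53 − 1) = 2 · 18 · 52 = 1872.
Thus |(Z/4028Z)^*| = 1872.

Final answer: |(Z/4028Z)^*| = 1872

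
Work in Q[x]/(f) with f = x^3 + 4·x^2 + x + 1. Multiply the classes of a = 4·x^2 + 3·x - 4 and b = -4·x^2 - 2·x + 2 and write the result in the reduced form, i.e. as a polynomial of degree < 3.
a · b ≡ -142·x^2 - 14·x - 52 (mod f(x))

First multiply in Q[x] without reducing: a · b = -16·x^4 - 20·x^3 + 18·x^2 + 14·x - 8. Now divide by f(x) = x^3 + 4·x^2 + x + 1, eliminating the leading term at each step:
  leading term -16·x^4: subtract (-16·x)·f(x) = -16·x^4 - 64·x^3 - 16·x^2 - 16·x, leaving 44·x^3 + 34·x^2 + 30·x - 8
  leading term 44·x^3: subtract (44)·f(x) = 44·x^3 + 176·x^2 + 44·x + 44, leaving -142·x^2 - 14·x - 52
The degree is now < 3, so this is the remainder. Hence a · b ≡ -142·x^2 - 14·x - 52 in Q[x]/(f).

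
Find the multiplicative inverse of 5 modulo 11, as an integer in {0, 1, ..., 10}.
Apply the extended Euclidean algorithm to (11, 5), tracking rows (r, s, t) with s·11 + t·5 = r. Each division r_prev = q·r_cur + r_new produces the new row as (previous row) − q·(current row):
  row A: (11, 1, 0)   [1·11 + 0·5 = 11]
  row B: (5, 0, 1)   [0·11 + 1·5 = 5]
  11 = 2·5 + 1   → row C = row A − 2·row B = (1, 1, −2)   [check: 1·11 − 2·5 = 1]
  5 = 5·1 + 0   → remainder 0, stop. gcd = 1 (last nonzero row C).
The gcd is 1, so 5 is invertible mod 11. The last nonzero row gives 1·11 − 2·5 = 1, so t = −2. So 5^(−1) ≡ −2 ≡ 9 (mod 11). Verify: 5 · 9 = 45 ≡ 1 (mod 11). ✓

Final answer: 5^(−1) ≡ 9 (mod 11)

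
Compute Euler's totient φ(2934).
φ(2934) = 972

φ is multiplicative, with φ(p^e) = p^e − p^(e−1). Factorise 2934 = 2 · 3^2 · 163. Then
  φ(2934) = (2 − 1) · (3^2 − 3^1) · (163 − 1) = 1 · 6 · 162 = 972.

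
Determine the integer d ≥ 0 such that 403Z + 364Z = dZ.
(403, 364) = (13); d = 13

In the PID Z, (a, b) is generated by gcd(a, b). Compute gcd(403, 364) with the extended Euclidean algorithm, tracking rows (r, s, t) with s·403 + t·364 = r:
  row A: (403, 1, 0)   [1·403 + 0·364 = 403]
  row B: (364, 0, 1)   [0·403 + 1·364 = 364]
  403 = 1·364 + 39   → row C = row A − 1·row B = (39, 1, −1)   [check: 1·403 − 1·364 = 39]
  364 = 9·39 + 13   → row D = row B − 9·row C = (13, −9, 10)   [check: −9·403 + 10·364 = 13]
  39 = 3·13 + 0   → remainder 0, stop. gcd = 13 (last nonzero row D).
So gcd(403, 364) = 13, with Bézout identity −9·403 + 10·364 = 13. Containment (⊇): the Bézout identity exhibits 13 as an element of (403, 364), giving (13) ⊆ (403, 364). Containment (⊆): since 13 | 403 and 13 | 364 (403 = 13·31, 364 = 13·28), every Z-linear combination of 403 and 364 is divisible by 13, so (403, 364) ⊆ (13). Therefore (403, 364) = (13), d = 13.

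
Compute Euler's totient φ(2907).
φ(2907) = 1728

φ is multiplicative, with φ(p^e) = p^e − p^(e−1). Factorise 2907 = 3^2 · 17 · 19. Then
  φ(2907) = (3^2 − 3^1) · (17 − 1) · (19 − 1) = 6 · 16 · 18 = 1728.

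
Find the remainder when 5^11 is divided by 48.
Use repeated squaring. Binary(11) = 1011. Walk through the bits of the exponent 11 left-to-right: at each bit after the leading one, square the running value, then multiply by 5 if the bit is 1 (always reducing mod 48):
  bit 1 = 1 (leading): start with 5.
  bit 2 = 0: square 5^2 = 25 (mod 48).
  bit 3 = 1: square 25^2 = 625 ≡ 1; bit is 1, so multiply 1·5 = 5 (mod 48).
  bit 4 = 1: square 5^2 = 25; bit is 1, so multiply 25·5 = 125 ≡ 29 (mod 48).
Final value: 5^11 ≡ 29 (mod 48).

Final answer: 29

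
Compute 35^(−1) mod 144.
Apply the extended Euclidean algorithm to (144, 35), tracking rows (r, s, t) with s·144 + t·35 = r. Each division r_prev = q·r_cur + r_new produces the new row as (previous row) − q·(current row):
  row A: (144, 1, 0)   [1·144 + 0·35 = 144]
  row B: (35, 0, 1)   [0·144 + 1·35 = 35]
  144 = 4·35 + 4   → row C = row A − 4·row B = (4, 1, −4)   [check: 1·144 − 4·35 = 4]
  35 = 8·4 + 3   → row D = row B − 8·row C = (3, −8, 33)   [check: −8·144 + 33·35 = 3]
  4 = 1·3 + 1   → row E = row C − 1·row D = (1, 9, −37)   [check: 9·144 − 37·35 = 1]
  3 = 3·1 + 0   → remainder 0, stop. gcd = 1 (last nonzero row E).
The gcd is 1, so 35 is invertible mod 144. The last nonzero row gives 9·144 − 37·35 = 1, so t = −37. So 35^(−1) ≡ −37 ≡ 107 (mod 144). Verify: 35 · 107 = 3745 ≡ 1 (mod 144). ✓

Final answer: 35^(−1) ≡ 107 (mod 144)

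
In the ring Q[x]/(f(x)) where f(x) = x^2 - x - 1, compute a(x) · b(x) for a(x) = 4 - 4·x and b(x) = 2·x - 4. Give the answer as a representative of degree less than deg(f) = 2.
First multiply in Q[x] without reducing: a · b = -8·x^2 + 24·x - 16. Now divide by f(x) = x^2 - x - 1, eliminating the leading term at each step:
  leading term -8·x^2: subtract (-8)·f(x) = -8·x^2 + 8·x + 8, leaving 16·x - 24
The degree is now < 2, so this is the remainder. Hence a · b ≡ 16·x - 24 in Q[x]/(f).

Final answer: a · b ≡ 16·x - 24 (mod f(x))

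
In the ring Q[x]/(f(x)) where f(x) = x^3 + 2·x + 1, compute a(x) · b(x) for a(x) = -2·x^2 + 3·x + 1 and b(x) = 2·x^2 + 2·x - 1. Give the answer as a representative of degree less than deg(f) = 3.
First multiply in Q[x] without reducing: a · b = -4·x^4 + 2·x^3 + 10·x^2 - x - 1. Now divide by f(x) = x^3 + 2·x + 1, eliminating the leading term at each step:
  leading term -4·x^4: subtract (-4·x)·f(x) = -4·x^4 - 8·x^2 - 4·x, leaving 2·x^3 + 18·x^2 + 3·x - 1
  leading term 2·x^3: subtract (2)·f(x) = 2·x^3 + 4·x + 2, leaving 18·x^2 - x - 3
The degree is now < 3, so this is the remainder. Hence a · b ≡ 18·x^2 - x - 3 in Q[x]/(f).

Final answer: a · b ≡ 18·x^2 - x - 3 (mod f(x))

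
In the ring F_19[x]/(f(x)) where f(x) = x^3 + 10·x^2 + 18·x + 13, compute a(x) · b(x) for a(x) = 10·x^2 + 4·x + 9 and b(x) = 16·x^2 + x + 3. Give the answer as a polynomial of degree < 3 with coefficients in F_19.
Multiply as integer polynomials: a · b = 160·x^4 + 74·x^3 + 178·x^2 + 21·x + 27. Reducing coefficients mod 19: a · b ≡ 8·x^4 + 17·x^3 + 7·x^2 + 2·x + 8. Now divide by f(x) = x^3 + 10·x^2 + 18·x + 13 in F_19[x], eliminating the leading term at each step:
  leading term 8·x^4: subtract (8·x)·f(x) = 8·x^4 + 4·x^3 + 11·x^2 + 9·x, leaving 13·x^3 + 15·x^2 + 12·x + 8 (coefficients mod 19)
  leading term 13·x^3: subtract (13)·f(x) = 13·x^3 + 16·x^2 + 6·x + 17, leaving 18·x^2 + 6·x + 10 (coefficients mod 19)
The degree is now < 3, so this is the remainder. Hence a · b ≡ 18·x^2 + 6·x + 10 in F_19[x]/(f).

Final answer: a · b ≡ 18·x^2 + 6·x + 10 (mod f(x))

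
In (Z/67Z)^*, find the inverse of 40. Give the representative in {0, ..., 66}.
Apply the extended Euclidean algorithm to (67, 40), tracking rows (r, s, t) with s·67 + t·40 = r. Each division r_prev = q·r_cur + r_new produces the new row as (previous row) − q·(current row):
  row A: (67, 1, 0)   [1·67 + 0·40 = 67]
  row B: (40, 0, 1)   [0·67 + 1·40 = 40]
  67 = 1·40 + 27   → row C = row A − 1·row B = (27, 1, −1)   [check: 1·67 − 1·40 = 27]
  40 = 1·27 + 13   → row D = row B − 1·row C = (13, −1, 2)   [check: −1·67 + 2·40 = 13]
  27 = 2·13 + 1   → row E = row C − 2·row D = (1, 3, −5)   [check: 3·67 − 5·40 = 1]
  13 = 13·1 + 0   → remainder 0, stop. gcd = 1 (last nonzero row E).
The gcd is 1, so 40 is invertible mod 67. The last nonzero row gives 3·67 − 5·40 = 1, so t = −5. So 40^(−1) ≡ −5 ≡ 62 (mod 67). Verify: 40 · 62 = 2480 ≡ 1 (mod 67). ✓

Final answer: 40^(−1) ≡ 62 (mod 67)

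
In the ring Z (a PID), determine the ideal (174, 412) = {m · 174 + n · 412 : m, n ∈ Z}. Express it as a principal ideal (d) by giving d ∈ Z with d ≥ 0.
In the PID Z, (a, b) is generated by gcd(a, b). Compute gcd(412, 174) with the extended Euclidean algorithm, tracking rows (r, s, t) with s·412 + t·174 = r:
  row A: (412, 1, 0)   [1·412 + 0·174 = 412]
  row B: (174, 0, 1)   [0·412 + 1·174 = 174]
  412 = 2·174 + 64   → row C = row A − 2·row B = (64, 1, −2)   [check: 1·412 − 2·174 = 64]
  174 = 2·64 + 46   → row D = row B − 2·row C = (46, −2, 5)   [check: −2·412 + 5·174 = 46]
  64 = 1·46 + 18   → row E = row C − 1·row D = (18, 3, −7)   [check: 3·412 − 7·174 = 18]
  46 = 2·18 + 10   → row F = row D − 2·row E = (10, −8, 19)   [check: −8·412 + 19·174 = 10]
  18 = 1·10 + 8   → row G = row E − 1·row F = (8, 11, −26)   [check: 11·412 − 26·174 = 8]
  10 = 1·8 + 2   → row H = row F − 1·row G = (2, −19, 45)   [check: −19·412 + 45·174 = 2]
  8 = 4·2 + 0   → remainder 0, stop. gcd = 2 (last nonzero row H).
So gcd(174, 412) = 2, with Bézout identity −19·412 + 45·174 = 2. Containment (⊇): the Bézout identity exhibits 2 as an element of (174, 412), giving (2) ⊆ (174, 412). Containment (⊆): since 2 | 174 and 2 | 412 (174 = 2·87, 412 = 2·206), every Z-linear combination of 174 and 412 is divisible by 2, so (174, 412) ⊆ (2). Therefore (174, 412) = (2), d = 2.

Final answer: (174, 412) = (2); d = 2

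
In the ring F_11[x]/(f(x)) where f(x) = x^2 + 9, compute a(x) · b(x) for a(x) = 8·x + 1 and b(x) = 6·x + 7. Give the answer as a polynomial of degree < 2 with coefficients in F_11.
a · b ≡ 7·x + 4 (mod f(x))

Multiply as integer polynomials: a · b = 48·x^2 + 62·x + 7. Reducing coefficients mod 11: a · b ≡ 4·x^2 + 7·x + 7. Now divide by f(x) = x^2 + 9 in F_11[x], eliminating the leading term at each step:
  leading term 4·x^2: subtract (4)·f(x) = 4·x^2 + 3, leaving 7·x + 4 (coefficients mod 11)
The degree is now < 2, so this is the remainder. Hence a · b ≡ 7·x + 4 in F_11[x]/(f).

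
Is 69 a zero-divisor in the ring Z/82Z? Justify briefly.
NO

gcd(69, 82) = 1, so 69 is a unit in Z/82Z (it has a multiplicative inverse). A unit cannot be a zero-divisor: if 69·b ≡ 0 then multiplying both sides by 69^(−1) gives b ≡ 0. So 69 is not a zero-divisor.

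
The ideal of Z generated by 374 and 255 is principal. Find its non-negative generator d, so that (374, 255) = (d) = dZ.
In the PID Z, (a, b) is generated by gcd(a, b). Compute gcd(374, 255) with the extended Euclidean algorithm, tracking rows (r, s, t) with s·374 + t·255 = r:
  row A: (374, 1, 0)   [1·374 + 0·255 = 374]
  row B: (255, 0, 1)   [0·374 + 1·255 = 255]
  374 = 1·255 + 119   → row C = row A − 1·row B = (119, 1, −1)   [check: 1·374 − 1·255 = 119]
  255 = 2·119 + 17   → row D = row B − 2·row C = (17, −2, 3)   [check: −2·374 + 3·255 = 17]
  119 = 7·17 + 0   → remainder 0, stop. gcd = 17 (last nonzero row D).
So gcd(374, 255) = 17, with Bézout identity −2·374 + 3·255 = 17. Containment (⊇): the Bézout identity exhibits 17 as an element of (374, 255), giving (17) ⊆ (374, 255). Containment (⊆): since 17 | 374 and 17 | 255 (374 = 17·22, 255 = 17·15), every Z-linear combination of 374 and 255 is divisible by 17, so (374, 255) ⊆ (17). Therefore (374, 255) = (17), d = 17.

Final answer: (374, 255) = (17); d = 17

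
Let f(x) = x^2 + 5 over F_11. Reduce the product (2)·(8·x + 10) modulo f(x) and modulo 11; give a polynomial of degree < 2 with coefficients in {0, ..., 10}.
a · b ≡ 5·x + 9 (mod f(x))

Multiply as integer polynomials: a · b = 16·x + 20. Reducing coefficients mod 11: a · b ≡ 5·x + 9. This already has degree < 2, so no reduction by f is needed. Hence a · b ≡ 5·x + 9 in F_11[x]/(f).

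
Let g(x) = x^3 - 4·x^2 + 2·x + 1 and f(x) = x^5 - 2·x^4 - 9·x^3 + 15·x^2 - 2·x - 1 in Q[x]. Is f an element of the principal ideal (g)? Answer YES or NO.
In Q[x] the ideal (g) consists of all multiples of g, so f ∈ (g) iff g | f, i.e. iff the remainder of f on division by g is 0. Divide f by g (g is monic, so eliminate the leading term of the running remainder at each step):
  leading term x^5: subtract (x^2)·g(x) = x^5 - 4·x^4 + 2·x^3 + x^2, leaving 2·x^4 - 11·x^3 + 14·x^2 - 2·x - 1
  leading term 2·x^4: subtract (2·x)·g(x) = 2·x^4 - 8·x^3 + 4·x^2 + 2·x, leaving -3·x^3 + 10·x^2 - 4·x - 1
  leading term -3·x^3: subtract (-3)·g(x) = -3·x^3 + 12·x^2 - 6·x - 3, leaving -2·x^2 + 2·x + 2
The remainder r(x) = -2·x^2 + 2·x + 2 ≠ 0 (and deg r < deg g), so g ∤ f, i.e. f ∉ (g).

Final answer: NO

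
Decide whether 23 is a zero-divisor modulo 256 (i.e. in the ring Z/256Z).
gcd(23, 256) = 1, so 23 is a unit in Z/256Z (it has a multiplicative inverse). A unit cannot be a zero-divisor: if 23·b ≡ 0 then multiplying both sides by 23^(−1) gives b ≡ 0. So 23 is not a zero-divisor.

Final answer: NO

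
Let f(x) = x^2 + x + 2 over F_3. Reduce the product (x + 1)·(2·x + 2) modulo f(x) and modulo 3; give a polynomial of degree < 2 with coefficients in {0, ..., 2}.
Multiply as integer polynomials: a · b = 2·x^2 + 4·x + 2. Reducing coefficients mod 3: a · b ≡ 2·x^2 + x + 2. Now divide by f(x) = x^2 + x + 2 in F_3[x], eliminating the leading term at each step:
  leading term 2·x^2: subtract (2)·f(x) = 2·x^2 + 2·x + 1, leaving 2·x + 1 (coefficients mod 3)
The degree is now < 2, so this is the remainder. Hence a · b ≡ 2·x + 1 in F_3[x]/(f).

Final answer: a · b ≡ 2·x + 1 (mod f(x))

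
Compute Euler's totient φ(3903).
φ(3903) = 2600

φ is multiplicative, with φ(p^e) = p^e − p^(e−1). Factorise 3903 = 3 · 1301. Then
  φ(3903) = (3 − 1) · (1301 − 1) = 2 · 1300 = 2600.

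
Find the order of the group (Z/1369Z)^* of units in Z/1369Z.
(Z/1369Z)^* consists of the classes a with gcd(a, 1369) = 1, so its order is φ(1369). φ is multiplicative, with φ(p^e) = p^e − p^(e−1). Factorise 1369 = 37^2. Then
  φ(1369) = (37^2 − 37^1) = 1332 = 1332.
Thus |(Z/1369Z)^*| = 1332.

Final answer: |(Z/1369Z)^*| = 1332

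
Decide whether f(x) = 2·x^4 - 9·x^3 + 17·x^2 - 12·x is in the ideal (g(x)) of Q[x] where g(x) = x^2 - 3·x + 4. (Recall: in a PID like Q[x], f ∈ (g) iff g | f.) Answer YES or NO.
In Q[x] the ideal (g) consists of all multiples of g, so f ∈ (g) iff g | f, i.e. iff the remainder of f on division by g is 0. Divide f by g (g is monic, so eliminate the leading term of the running remainder at each step):
  leading term 2·x^4: subtract (2·x^2)·g(x) = 2·x^4 - 6·x^3 + 8·x^2, leaving -3·x^3 + 9·x^2 - 12·x
  leading term -3·x^3: subtract (-3·x)·g(x) = -3·x^3 + 9·x^2 - 12·x, leaving 0
The remainder is 0, so f(x) = g(x) · h(x) with h(x) = 2·x^2 - 3·x. Hence g | f, i.e. f ∈ (g).

Final answer: YES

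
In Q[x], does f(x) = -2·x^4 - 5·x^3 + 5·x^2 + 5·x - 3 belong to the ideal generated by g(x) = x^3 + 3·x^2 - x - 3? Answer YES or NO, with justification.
YES

In Q[x] the ideal (g) consists of all multiples of g, so f ∈ (g) iff g | f, i.e. iff the remainder of f on division by g is 0. Divide f by g (g is monic, so eliminate the leading term of the running remainder at each step):
  leading term -2·x^4: subtract (-2·x)·g(x) = -2·x^4 - 6·x^3 + 2·x^2 + 6·x, leaving x^3 + 3·x^2 - x - 3
  leading term x^3: subtract (1)·g(x) = x^3 + 3·x^2 - x - 3, leaving 0
The remainder is 0, so f(x) = g(x) · h(x) with h(x) = 1 - 2·x. Hence g | f, i.e. f ∈ (g).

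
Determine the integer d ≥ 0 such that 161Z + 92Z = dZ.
In the PID Z, (a, b) is generated by gcd(a, b). Compute gcd(161, 92) with the extended Euclidean algorithm, tracking rows (r, s, t) with s·161 + t·92 = r:
  row A: (161, 1, 0)   [1·161 + 0·92 = 161]
  row B: (92, 0, 1)   [0·161 + 1·92 = 92]
  161 = 1·92 + 69   → row C = row A − 1·row B = (69, 1, −1)   [check: 1·161 − 1·92 = 69]
  92 = 1·69 + 23   → row D = row B − 1·row C = (23, −1, 2)   [check: −1·161 + 2·92 = 23]
  69 = 3·23 + 0   → remainder 0, stop. gcd = 23 (last nonzero row D).
So gcd(161, 92) = 23, with Bézout identity −1·161 + 2·92 = 23. Containment (⊇): the Bézout identity exhibits 23 as an element of (161, 92), giving (23) ⊆ (161, 92). Containment (⊆): since 23 | 161 and 23 | 92 (161 = 23·7, 92 = 23·4), every Z-linear combination of 161 and 92 is divisible by 23, so (161, 92) ⊆ (23). Therefore (161, 92) = (23), d = 23.

Final answer: (161, 92) = (23); d = 23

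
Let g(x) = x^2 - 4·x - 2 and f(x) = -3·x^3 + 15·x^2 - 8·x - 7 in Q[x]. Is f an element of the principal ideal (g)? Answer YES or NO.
NO

In Q[x] the ideal (g) consists of all multiples of g, so f ∈ (g) iff g | f, i.e. iff the remainder of f on division by g is 0. Divide f by g (g is monic, so eliminate the leading term of the running remainder at each step):
  leading term -3·x^3: subtract (-3·x)·g(x) = -3·x^3 + 12·x^2 + 6·x, leaving 3·x^2 - 14·x - 7
  leading term 3·x^2: subtract (3)·g(x) = 3·x^2 - 12·x - 6, leaving -2·x - 1
The remainder r(x) = -2·x - 1 ≠ 0 (and deg r < deg g), so g ∤ f, i.e. f ∉ (g).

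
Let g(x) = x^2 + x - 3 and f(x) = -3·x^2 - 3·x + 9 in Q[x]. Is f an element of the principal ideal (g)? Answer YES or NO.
In Q[x] the ideal (g) consists of all multiples of g, so f ∈ (g) iff g | f, i.e. iff the remainder of f on division by g is 0. Divide f by g (g is monic, so eliminate the leading term of the running remainder at each step):
  leading term -3·x^2: subtract (-3)·g(x) = -3·x^2 - 3·x + 9, leaving 0
The remainder is 0, so f(x) = g(x) · h(x) with h(x) = -3. Hence g | f, i.e. f ∈ (g).

Final answer: YES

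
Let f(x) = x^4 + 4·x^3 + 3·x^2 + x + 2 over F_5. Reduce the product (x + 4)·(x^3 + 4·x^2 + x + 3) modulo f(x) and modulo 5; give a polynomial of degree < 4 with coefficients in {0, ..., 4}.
a · b ≡ 4·x^3 + 4·x^2 + x (mod f(x))

Multiply as integer polynomials: a · b = x^4 + 8·x^3 + 17·x^2 + 7·x + 12. Reducing coefficients mod 5: a · b ≡ x^4 + 3·x^3 + 2·x^2 + 2·x + 2. Now divide by f(x) = x^4 + 4·x^3 + 3·x^2 + x + 2 in F_5[x], eliminating the leading term at each step:
  leading term x^4: subtract (1)·f(x) = x^4 + 4·x^3 + 3·x^2 + x + 2, leaving 4·x^3 + 4·x^2 + x (coefficients mod 5)
The degree is now < 4, so this is the remainder. Hence a · b ≡ 4·x^3 + 4·x^2 + x in F_5[x]/(f).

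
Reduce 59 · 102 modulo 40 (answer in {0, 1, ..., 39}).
18

Reduce the factors first: 59 ≡ 19, 102 ≡ 22 (mod 40), so 59 · 102 ≡ 19 · 22 (mod 40). 19 · 22 = 418. Dividing by 40: 418 = 10·40 + 18. So (59 · 102) mod 40 = 18.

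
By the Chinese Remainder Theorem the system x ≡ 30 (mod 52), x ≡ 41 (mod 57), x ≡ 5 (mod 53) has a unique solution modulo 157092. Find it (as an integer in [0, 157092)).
The moduli 52, 57, 53 are pairwise coprime, so by the CRT there is a unique solution mod 52·57·53 = 157092.
Solve by successive substitution. Start with x ≡ 30 (mod 52).
  Combine with x ≡ 41 (mod 57): write x = 30 + 52·t and require 30 + 52·t ≡ 41 (mod 57), i.e. 52·t ≡ 41 − 30 ≡ 11 (mod 57). Since 52^(−1) ≡ 34 (mod 57), t ≡ 34·11 ≡ 32 (mod 57). So x ≡ 30 + 52·32 = 1694 (mod 2964).
  Combine with x ≡ 5 (mod 53): write x = 1694 + 2964·t and require 1694 + 2964·t ≡ 5 (mod 53), i.e. 2964·t ≡ 5 − 1694 ≡ 7 (mod 53). Since 2964^(−1) ≡ 13 (mod 53) (2964 ≡ 49 (mod 53)), t ≡ 13·7 ≡ 38 (mod 53). So x ≡ 1694 + 2964·38 = 114326 (mod 157092).
Unique solution in [0, 157092): x = 114326.

Final answer: x ≡ 114326 (mod 157092); the representative in [0, 157092) is 114326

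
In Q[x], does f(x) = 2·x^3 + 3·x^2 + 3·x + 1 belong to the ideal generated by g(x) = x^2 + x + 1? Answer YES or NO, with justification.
YES

In Q[x] the ideal (g) consists of all multiples of g, so f ∈ (g) iff g | f, i.e. iff the remainder of f on division by g is 0. Divide f by g (g is monic, so eliminate the leading term of the running remainder at each step):
  leading term 2·x^3: subtract (2·x)·g(x) = 2·x^3 + 2·x^2 + 2·x, leaving x^2 + x + 1
  leading term x^2: subtract (1)·g(x) = x^2 + x + 1, leaving 0
The remainder is 0, so f(x) = g(x) · h(x) with h(x) = 2·x + 1. Hence g | f, i.e. f ∈ (g).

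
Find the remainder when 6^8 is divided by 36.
0

Use repeated squaring. Binary(8) = 1000. Walk through the bits of the exponent 8 left-to-right: at each bit after the leading one, square the running value, then multiply by 6 if the bit is 1 (always reducing mod 36):
  bit 1 = 1 (leading): start with 6.
  bit 2 = 0: square 6^2 = 36 ≡ 0 (mod 36).
  bit 3 = 0: square 0^2 = 0 (mod 36).
  bit 4 = 0: square 0^2 = 0 (mod 36).
Final value: 6^8 ≡ 0 (mod 36).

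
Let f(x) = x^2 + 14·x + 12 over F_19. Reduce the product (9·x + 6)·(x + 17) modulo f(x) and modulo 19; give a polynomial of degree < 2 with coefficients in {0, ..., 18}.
a · b ≡ 14·x + 13 (mod f(x))

Multiply as integer polynomials: a · b = 9·x^2 + 159·x + 102. Reducing coefficients mod 19: a · b ≡ 9·x^2 + 7·x + 7. Now divide by f(x) = x^2 + 14·x + 12 in F_19[x], eliminating the leading term at each step:
  leading term 9·x^2: subtract (9)·f(x) = 9·x^2 + 12·x + 13, leaving 14·x + 13 (coefficients mod 19)
The degree is now < 2, so this is the remainder. Hence a · b ≡ 14·x + 13 in F_19[x]/(f).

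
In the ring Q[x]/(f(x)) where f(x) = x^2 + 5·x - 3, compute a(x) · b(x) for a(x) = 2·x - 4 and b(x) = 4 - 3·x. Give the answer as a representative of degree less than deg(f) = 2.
First multiply in Q[x] without reducing: a · b = -6·x^2 + 20·x - 16. Now divide by f(x) = x^2 + 5·x - 3, eliminating the leading term at each step:
  leading term -6·x^2: subtract (-6)·f(x) = -6·x^2 - 30·x + 18, leaving 50·x - 34
The degree is now < 2, so this is the remainder. Hence a · b ≡ 50·x - 34 in Q[x]/(f).

Final answer: a · b ≡ 50·x - 34 (mod f(x))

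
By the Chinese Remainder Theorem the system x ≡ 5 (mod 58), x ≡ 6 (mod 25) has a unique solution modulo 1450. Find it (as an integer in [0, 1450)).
x ≡ 1281 (mod 1450); the representative in [0, 1450) is 1281

The moduli 58, 25 are pairwise coprime, so by the CRT there is a unique solution mod 58·25 = 1450.
Solve by successive substitution. Start with x ≡ 5 (mod 58).
  Combine with x ≡ 6 (mod 25): write x = 5 + 58·t and require 5 + 58·t ≡ 6 (mod 25), i.e. 58·t ≡ 6 − 5 ≡ 1 (mod 25). Since 58^(−1) ≡ 22 (mod 25) (58 ≡ 8 (mod 25)), t ≡ 22·1 ≡ 22 (mod 25). So x ≡ 5 + 58·22 = 1281 (mod 1450).
Unique solution in [0, 1450): x = 1281.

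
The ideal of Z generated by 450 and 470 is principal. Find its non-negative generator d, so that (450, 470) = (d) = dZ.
(450, 470) = (10); d = 10

In the PID Z, (a, b) is generated by gcd(a, b). Compute gcd(470, 450) with the extended Euclidean algorithm, tracking rows (r, s, t) with s·470 + t·450 = r:
  row A: (470, 1, 0)   [1·470 + 0·450 = 470]
  row B: (450, 0, 1)   [0·470 + 1·450 = 450]
  470 = 1·450 + 20   → row C = row A − 1·row B = (20, 1, −1)   [check: 1·470 − 1·450 = 20]
  450 = 22·20 + 10   → row D = row B − 22·row C = (10, −22, 23)   [check: −22·470 + 23·450 = 10]
  20 = 2·10 + 0   → remainder 0, stop. gcd = 10 (last nonzero row D).
So gcd(450, 470) = 10, with Bézout identity −22·470 + 23·450 = 10. Containment (⊇): the Bézout identity exhibits 10 as an element of (450, 470), giving (10) ⊆ (450, 470). Containment (⊆): since 10 | 450 and 10 | 470 (450 = 10·45, 470 = 10·47), every Z-linear combination of 450 and 470 is divisible by 10, so (450, 470) ⊆ (10). Therefore (450, 470) = (10), d = 10.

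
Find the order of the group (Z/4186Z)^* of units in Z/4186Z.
(Z/4186Z)^* consists of the classes a with gcd(a, 4186) = 1, so its order is φ(4186). φ is multiplicative, with φ(p^e) = p^e − p^(e−1). Factorise 4186 = 2 · 7 · 13 · 23. Then
  φ(4186) = (2 − 1) · (7 − 1) · (13 − 1) · (23 − 1) = 1 · 6 · 12 · 22 = 1584.
Thus |(Z/4186Z)^*| = 1584.

Final answer: |(Z/4186Z)^*| = 1584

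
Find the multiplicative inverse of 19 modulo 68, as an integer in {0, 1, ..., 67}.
19^(−1) ≡ 43 (mod 68)

Apply the extended Euclidean algorithm to (68, 19), tracking rows (r, s, t) with s·68 + t·19 = r. Each division r_prev = q·r_cur + r_new produces the new row as (previous row) − q·(current row):
  row A: (68, 1, 0)   [1·68 + 0·19 = 68]
  row B: (19, 0, 1)   [0·68 + 1·19 = 19]
  68 = 3·19 + 11   → row C = row A − 3·row B = (11, 1, −3)   [check: 1·68 − 3·19 = 11]
  19 = 1·11 + 8   → row D = row B − 1·row C = (8, −1, 4)   [check: −1·68 + 4·19 = 8]
  11 = 1·8 + 3   → row E = row C − 1·row D = (3, 2, −7)   [check: 2·68 − 7·19 = 3]
  8 = 2·3 + 2   → row F = row D − 2·row E = (2, −5, 18)   [check: −5·68 + 18·19 = 2]
  3 = 1·2 + 1   → row G = row E − 1·row F = (1, 7, −25)   [check: 7·68 − 25·19 = 1]
  2 = 2·1 + 0   → remainder 0, stop. gcd = 1 (last nonzero row G).
The gcd is 1, so 19 is invertible mod 68. The last nonzero row gives 7·68 − 25·19 = 1, so t = −25. So 19^(−1) ≡ −25 ≡ 43 (mod 68). Verify: 19 · 43 = 817 ≡ 1 (mod 68). ✓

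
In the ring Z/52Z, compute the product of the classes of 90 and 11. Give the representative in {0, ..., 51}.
Reduce the factors first: 90 ≡ 38 (mod 52), so 90 · 11 ≡ 38 · 11 (mod 52). 38 · 11 = 418. Dividing by 52: 418 = 8·52 + 2. So (90 · 11) mod 52 = 2.

Final answer: 2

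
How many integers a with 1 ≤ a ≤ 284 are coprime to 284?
140

The number of a ∈ {1, ..., 284} with gcd(a, 284) = 1 is by definition Euler's totient φ(284). φ is multiplicative, with φ(p^e) = p^e − p^(e−1). Factorise 284 = 2^2 · 71. Then
  φ(284) = (2^2 − 2^1) · (71 − 1) = 2 · 70 = 140.
So there are 140 such integers.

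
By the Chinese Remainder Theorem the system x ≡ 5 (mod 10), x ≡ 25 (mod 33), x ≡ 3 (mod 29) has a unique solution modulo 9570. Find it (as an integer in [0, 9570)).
x ≡ 8935 (mod 9570); the representative in [0, 9570) is 8935

The moduli 10, 33, 29 are pairwise coprime, so by the CRT there is a unique solution mod 10·33·29 = 9570.
Solve by successive substitution. Start with x ≡ 5 (mod 10).
  Combine with x ≡ 25 (mod 33): write x = 5 + 10·t and require 5 + 10·t ≡ 25 (mod 33), i.e. 10·t ≡ 25 − 5 ≡ 20 (mod 33). Since 10^(−1) ≡ 10 (mod 33), t ≡ 10·20 ≡ 2 (mod 33). So x ≡ 5 + 10·2 = 25 (mod 330).
  Combine with x ≡ 3 (mod 29): write x = 25 + 330·t and require 25 + 330·t ≡ 3 (mod 29), i.e. 330·t ≡ 3 − 25 ≡ 7 (mod 29). Since 330^(−1) ≡ 8 (mod 29) (330 ≡ 11 (mod 29)), t ≡ 8·7 ≡ 27 (mod 29). So x ≡ 25 + 330·27 = 8935 (mod 9570).
Unique solution in [0, 9570): x = 8935.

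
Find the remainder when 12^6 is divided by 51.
Use repeated squaring. Binary(6) = 110. Walk through the bits of the exponent 6 left-to-right: at each bit after the leading one, square the running value, then multiply by 12 if the bit is 1 (always reducing mod 51):
  bit 1 = 1 (leading): start with 12.
  bit 2 = 1: square 12^2 = 144 ≡ 42; bit is 1, so multiply 42·12 = 504 ≡ 45 (mod 51).
  bit 3 = 0: square 45^2 = 2025 ≡ 36 (mod 51).
Final value: 12^6 ≡ 36 (mod 51).

Final answer: 36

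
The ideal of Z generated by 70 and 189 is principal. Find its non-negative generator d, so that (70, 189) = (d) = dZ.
In the PID Z, (a, b) is generated by gcd(a, b). Compute gcd(189, 70) with the extended Euclidean algorithm, tracking rows (r, s, t) with s·189 + t·70 = r:
  row A: (189, 1, 0)   [1·189 + 0·70 = 189]
  row B: (70, 0, 1)   [0·189 + 1·70 = 70]
  189 = 2·70 + 49   → row C = row A − 2·row B = (49, 1, −2)   [check: 1·189 − 2·70 = 49]
  70 = 1·49 + 21   → row D = row B − 1·row C = (21, −1, 3)   [check: −1·189 + 3·70 = 21]
  49 = 2·21 + 7   → row E = row C − 2·row D = (7, 3, −8)   [check: 3·189 − 8·70 = 7]
  21 = 3·7 + 0   → remainder 0, stop. gcd = 7 (last nonzero row E).
So gcd(70, 189) = 7, with Bézout identity 3·189 − 8·70 = 7. Containment (⊇): the Bézout identity exhibits 7 as an element of (70, 189), giving (7) ⊆ (70, 189). Containment (⊆): since 7 | 70 and 7 | 189 (70 = 7·10, 189 = 7·27), every Z-linear combination of 70 and 189 is divisible by 7, so (70, 189) ⊆ (7). Therefore (70, 189) = (7), d = 7.

Final answer: (70, 189) = (7); d = 7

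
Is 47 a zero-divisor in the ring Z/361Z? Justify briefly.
NO

gcd(47, 361) = 1, so 47 is a unit in Z/361Z (it has a multiplicative inverse). A unit cannot be a zero-divisor: if 47·b ≡ 0 then multiplying both sides by 47^(−1) gives b ≡ 0. So 47 is not a zero-divisor.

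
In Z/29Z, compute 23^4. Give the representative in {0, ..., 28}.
20

Use repeated squaring. Binary(4) = 100. Walk through the bits of the exponent 4 left-to-right: at each bit after the leading one, square the running value, then multiply by 23 if the bit is 1 (always reducing mod 29):
  bit 1 = 1 (leading): start with 23.
  bit 2 = 0: square 23^2 = 529 ≡ 7 (mod 29).
  bit 3 = 0: square 7^2 = 49 ≡ 20 (mod 29).
Final value: 23^4 ≡ 20 (mod 29).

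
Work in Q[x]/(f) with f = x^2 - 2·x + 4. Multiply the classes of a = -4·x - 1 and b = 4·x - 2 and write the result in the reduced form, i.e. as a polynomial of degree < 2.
a · b ≡ 66 - 28·x (mod f(x))

First multiply in Q[x] without reducing: a · b = -16·x^2 + 4·x + 2. Now divide by f(x) = x^2 - 2·x + 4, eliminating the leading term at each step:
  leading term -16·x^2: subtract (-16)·f(x) = -16·x^2 + 32·x - 64, leaving 66 - 28·x
The degree is now < 2, so this is the remainder. Hence a · b ≡ 66 - 28·x in Q[x]/(f).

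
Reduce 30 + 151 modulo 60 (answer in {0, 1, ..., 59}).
Reduce the summands first: 151 ≡ 31 (mod 60), so 30 + 151 ≡ 30 + 31 (mod 60). 30 + 31 = 61; 61 = 1·60 + 1, so (30 + 151) mod 60 = 1.

Final answer: 1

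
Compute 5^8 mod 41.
Use repeated squaring. Binary(8) = 1000. Walk through the bits of the exponent 8 left-to-right: at each bit after the leading one, square the running value, then multiply by 5 if the bit is 1 (always reducing mod 41):
  bit 1 = 1 (leading): start with 5.
  bit 2 = 0: square 5^2 = 25 (mod 41).
  bit 3 = 0: square 25^2 = 625 ≡ 10 (mod 41).
  bit 4 = 0: square 10^2 = 100 ≡ 18 (mod 41).
Final value: 5^8 ≡ 18 (mod 41).

Final answer: 18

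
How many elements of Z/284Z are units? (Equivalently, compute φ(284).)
Z/284Z has φ(284) = 140 units

An element a ∈ Z/284Z is a unit iff gcd(a, 284) = 1, so the number of units is φ(284). φ is multiplicative, with φ(p^e) = p^e − p^(e−1). Factorise 284 = 2^2 · 71. Then
  φ(284) = (2^2 − 2^1) · (71 − 1) = 2 · 70 = 140.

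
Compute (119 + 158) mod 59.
Reduce the summands first: 119 ≡ 1, 158 ≡ 40 (mod 59), so 119 + 158 ≡ 1 + 40 (mod 59). 1 + 40 = 41; 41 = 0·59 + 41, so (119 + 158) mod 59 = 41.

Final answer: 41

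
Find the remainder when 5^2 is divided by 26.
Use repeated squaring. Binary(2) = 10. Walk through the bits of the exponent 2 left-to-right: at each bit after the leading one, square the running value, then multiply by 5 if the bit is 1 (always reducing mod 26):
  bit 1 = 1 (leading): start with 5.
  bit 2 = 0: square 5^2 = 25 (mod 26).
Final value: 5^2 ≡ 25 (mod 26).

Final answer: 25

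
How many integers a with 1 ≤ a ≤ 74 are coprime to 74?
36

The number of a ∈ {1, ..., 74} with gcd(a, 74) = 1 is by definition Euler's totient φ(74). φ is multiplicative, with φ(p^e) = p^e − p^(e−1). Factorise 74 = 2 · 37. Then
  φ(74) = (2 − 1) · (37 − 1) = 1 · 36 = 36.
So there are 36 such integers.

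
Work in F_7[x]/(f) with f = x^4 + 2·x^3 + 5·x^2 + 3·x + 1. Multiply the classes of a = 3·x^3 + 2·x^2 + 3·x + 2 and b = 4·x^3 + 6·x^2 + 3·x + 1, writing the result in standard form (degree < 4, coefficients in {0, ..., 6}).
Multiply as integer polynomials: a · b = 12·x^6 + 26·x^5 + 33·x^4 + 35·x^3 + 23·x^2 + 9·x + 2. Reducing coefficients mod 7: a · b ≡ 5·x^6 + 5·x^5 + 5·x^4 + 2·x^2 + 2·x + 2. Now divide by f(x) = x^4 + 2·x^3 + 5·x^2 + 3·x + 1 in F_7[x], eliminating the leading term at each step:
  leading term 5·x^6: subtract (5·x^2)·f(x) = 5·x^6 + 3·x^5 + 4·x^4 + x^3 + 5·x^2, leaving 2·x^5 + x^4 + 6·x^3 + 4·x^2 + 2·x + 2 (coefficients mod 7)
  leading term 2·x^5: subtract (2·x)·f(x) = 2·x^5 + 4·x^4 + 3·x^3 + 6·x^2 + 2·x, leaving 4·x^4 + 3·x^3 + 5·x^2 + 2 (coefficients mod 7)
  leading term 4·x^4: subtract (4)·f(x) = 4·x^4 + x^3 + 6·x^2 + 5·x + 4, leaving 2·x^3 + 6·x^2 + 2·x + 5 (coefficients mod 7)
The degree is now < 4, so this is the remainder. Hence a · b ≡ 2·x^3 + 6·x^2 + 2·x + 5 in F_7[x]/(f).

Final answer: a · b ≡ 2·x^3 + 6·x^2 + 2·x + 5 (mod f(x))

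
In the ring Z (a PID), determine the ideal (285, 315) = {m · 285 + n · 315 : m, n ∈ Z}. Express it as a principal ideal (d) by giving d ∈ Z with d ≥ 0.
(285, 315) = (15); d = 15

In the PID Z, (a, b) is generated by gcd(a, b). Compute gcd(315, 285) with the extended Euclidean algorithm, tracking rows (r, s, t) with s·315 + t·285 = r:
  row A: (315, 1, 0)   [1·315 + 0·285 = 315]
  row B: (285, 0, 1)   [0·315 + 1·285 = 285]
  315 = 1·285 + 30   → row C = row A − 1·row B = (30, 1, −1)   [check: 1·315 − 1·285 = 30]
  285 = 9·30 + 15   → row D = row B − 9·row C = (15, −9, 10)   [check: −9·315 + 10·285 = 15]
  30 = 2·15 + 0   → remainder 0, stop. gcd = 15 (last nonzero row D).
So gcd(285, 315) = 15, with Bézout identity −9·315 + 10·285 = 15. Containment (⊇): the Bézout identity exhibits 15 as an element of (285, 315), giving (15) ⊆ (285, 315). Containment (⊆): since 15 | 285 and 15 | 315 (285 = 15·19, 315 = 15·21), every Z-linear combination of 285 and 315 is divisible by 15, so (285, 315) ⊆ (15). Therefore (285, 315) = (15), d = 15.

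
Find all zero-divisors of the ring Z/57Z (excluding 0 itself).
An element a ∈ Z/57Z (with a ≠ 0) is a zero-divisor iff gcd(a, 57) > 1 (because a is a unit precisely when gcd(a, n) = 1, and in Z/nZ every nonzero, non-unit element is a zero-divisor). Scan a = 1, ..., 56 and keep those with gcd(a, 57) > 1:
  gcd(3, 57) = 3, gcd(6, 57) = 3, gcd(9, 57) = 3, gcd(12, 57) = 3, gcd(15, 57) = 3, gcd(18, 57) = 3, gcd(19, 57) = 19, gcd(21, 57) = 3, gcd(24, 57) = 3, gcd(27, 57) = 3, gcd(30, 57) = 3, gcd(33, 57) = 3, gcd(36, 57) = 3, gcd(38, 57) = 19, gcd(39, 57) = 3, gcd(42, 57) = 3, gcd(45, 57) = 3, gcd(48, 57) = 3, gcd(51, 57) = 3, gcd(54, 57) = 3.
All other a ∈ {1, ..., 56} have gcd(a, 57) = 1 and are units. So the nonzero zero-divisors are exactly the 20 values of a appearing in this scan.

Final answer: nonzero zero-divisors of Z/57Z = {3, 6, 9, 12, 15, 18, 19, 21, 24, 27, 30, 33, 36, 38, 39, 42, 45, 48, 51, 54}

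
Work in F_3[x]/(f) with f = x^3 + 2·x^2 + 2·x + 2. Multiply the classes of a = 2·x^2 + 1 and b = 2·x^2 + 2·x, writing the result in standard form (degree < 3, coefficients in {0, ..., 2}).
a · b ≡ 2·x^2 + 2·x + 2 (mod f(x))

Multiply as integer polynomials: a · b = 4·x^4 + 4·x^3 + 2·x^2 + 2·x. Reducing coefficients mod 3: a · b ≡ x^4 + x^3 + 2·x^2 + 2·x. Now divide by f(x) = x^3 + 2·x^2 + 2·x + 2 in F_3[x], eliminating the leading term at each step:
  leading term x^4: subtract (x)·f(x) = x^4 + 2·x^3 + 2·x^2 + 2·x, leaving 2·x^3 (coefficients mod 3)
  leading term 2·x^3: subtract (2)·f(x) = 2·x^3 + x^2 + x + 1, leaving 2·x^2 + 2·x + 2 (coefficients mod 3)
The degree is now < 3, so this is the remainder. Hence a · b ≡ 2·x^2 + 2·x + 2 in F_3[x]/(f).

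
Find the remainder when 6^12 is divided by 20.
16

Use repeated squaring. Binary(12) = 1100. Walk through the bits of the exponent 12 left-to-right: at each bit after the leading one, square the running value, then multiply by 6 if the bit is 1 (always reducing mod 20):
  bit 1 = 1 (leading): start with 6.
  bit 2 = 1: square 6^2 = 36 ≡ 16; bit is 1, so multiply 16·6 = 96 ≡ 16 (mod 20).
  bit 3 = 0: square 16^2 = 256 ≡ 16 (mod 20).
  bit 4 = 0: square 16^2 = 256 ≡ 16 (mod 20).
Final value: 6^12 ≡ 16 (mod 20).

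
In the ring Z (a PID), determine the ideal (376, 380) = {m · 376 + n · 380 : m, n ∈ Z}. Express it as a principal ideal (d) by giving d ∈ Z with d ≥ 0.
(376, 380) = (4); d = 4

In the PID Z, (a, b) is generated by gcd(a, b). Compute gcd(380, 376) with the extended Euclidean algorithm, tracking rows (r, s, t) with s·380 + t·376 = r:
  row A: (380, 1, 0)   [1·380 + 0·376 = 380]
  row B: (376, 0, 1)   [0·380 + 1·376 = 376]
  380 = 1·376 + 4   → row C = row A − 1·row B = (4, 1, −1)   [check: 1·380 − 1·376 = 4]
  376 = 94·4 + 0   → remainder 0, stop. gcd = 4 (last nonzero row C).
So gcd(376, 380) = 4, with Bézout identity 1·380 − 1·376 = 4. Containment (⊇): the Bézout identity exhibits 4 as an element of (376, 380), giving (4) ⊆ (376, 380). Containment (⊆): since 4 | 376 and 4 | 380 (376 = 4·94, 380 = 4·95), every Z-linear combination of 376 and 380 is divisible by 4, so (376, 380) ⊆ (4). Therefore (376, 380) = (4), d = 4.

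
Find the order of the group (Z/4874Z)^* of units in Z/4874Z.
(Z/4874Z)^* consists of the classes a with gcd(a, 4874) = 1, so its order is φ(4874). φ is multiplicative, with φ(p^e) = p^e − p^(e−1). Factorise 4874 = 2 · 2437. Then
  φ(4874) = (2 − 1) · (2437 − 1) = 1 · 2436 = 2436.
Thus |(Z/4874Z)^*| = 2436.

Final answer: |(Z/4874Z)^*| = 2436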